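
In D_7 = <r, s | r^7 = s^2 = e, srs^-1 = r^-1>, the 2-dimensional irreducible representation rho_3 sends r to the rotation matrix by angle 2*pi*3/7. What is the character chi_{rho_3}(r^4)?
chi_{rho_3}(r^4) = 2*cos(2*pi*3*4/7) = -2*cos(3*pi/7)

Proof sketch: rho_3(r^4) is rotation by angle 2*pi*3*4/7, whose trace is 2*cos(2*pi*3*4/7) = -2*cos(3*pi/7).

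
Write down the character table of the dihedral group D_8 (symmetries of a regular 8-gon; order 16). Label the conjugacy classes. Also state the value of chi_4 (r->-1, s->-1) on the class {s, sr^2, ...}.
Conjugacy classes: {e} of size 1, {r^4} of size 1, {r^1, r^7} of size 2, {r^2, r^6} of size 2, {r^3, r^5} of size 2, {s, sr^2, ...} of size 4, {sr, sr^3, ...} of size 4.
Character table:
  irrep \ class              {e} (size 1)  {r^4} (size 1)  {r^1, r^7} (size 2)  {r^2, r^6} (size 2)  {r^3, r^5} (size 2)  {s, sr^2, ...} (size 4)  {sr, sr^3, ...} (size 4)
  chi_1 (triv)               1             1               1                    1                    1                    1                        1                       
  chi_2 (sign: r->1, s->-1)  1             1               1                    1                    1                    -1                       -1                      
  chi_3 (r->-1, s->1)        1             1               -1                   1                    -1                   1                        -1                      
  chi_4 (r->-1, s->-1)       1             1               -1                   1                    -1                   -1                       1                       
  chi_5 (2d, j=1)            2             -2              sqrt(2)              0                    -sqrt(2)             0                        0                       
  chi_6 (2d, j=2)            2             2               0                    -2                   0                    0                        0                       
  chi_7 (2d, j=3)            2             -2              -sqrt(2)             0                    sqrt(2)              0                        0                       

Spot check: chi_4 (r->-1, s->-1) on {s, sr^2, ...} = -1.

Reasoning: D_8 has order 2*8 = 16 with 7 conjugacy classes, hence 7 irreducibles. Sum of squared dims 1 + 1 + 1 + 1 + 4 + 4 + 4 = 16 = |G|. Linear characters come from the abelianisation; the 2-dimensional irreps have character r^k -> 2*cos(2*pi*j*k/8), reflections -> 0.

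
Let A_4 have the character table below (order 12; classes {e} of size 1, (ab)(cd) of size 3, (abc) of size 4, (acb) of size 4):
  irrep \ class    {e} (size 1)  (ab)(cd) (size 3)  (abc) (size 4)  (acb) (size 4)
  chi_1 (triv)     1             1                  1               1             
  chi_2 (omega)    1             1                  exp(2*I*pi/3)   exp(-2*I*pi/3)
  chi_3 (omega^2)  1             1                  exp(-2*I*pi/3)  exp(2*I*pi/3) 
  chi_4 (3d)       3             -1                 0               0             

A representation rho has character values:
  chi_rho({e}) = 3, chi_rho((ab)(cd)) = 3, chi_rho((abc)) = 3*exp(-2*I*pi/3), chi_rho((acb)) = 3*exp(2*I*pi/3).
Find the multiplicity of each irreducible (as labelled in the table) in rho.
Multiplicities: chi_1: 0, chi_2: 0, chi_3: 3, chi_4: 0.

Derivation: Use <chi_rho, chi> = (1/|G|) sum_C |C| * chi_rho(C) * conj(chi(C)) with |G| = 12 for each irreducible chi in the table:
  <chi_rho, chi_1> = (1/12)[1*(3)*conj(1) + 3*(3)*conj(1) + 4*(3*exp(-2*I*pi/3))*conj(1) + 4*(3*exp(2*I*pi/3))*conj(1)]
      = (1/12)[(3) + (9) + (12*exp(-2*I*pi/3)) + (12*exp(2*I*pi/3))] = 0/12 = 0
  <chi_rho, chi_2> = (1/12)[1*(3)*conj(1) + 3*(3)*conj(1) + 4*(3*exp(-2*I*pi/3))*conj(exp(2*I*pi/3)) + 4*(3*exp(2*I*pi/3))*conj(exp(-2*I*pi/3))]
      = (1/12)[(3) + (9) + (12*exp(2*I*pi/3)) + (12*exp(-2*I*pi/3))] = 0/12 = 0
  <chi_rho, chi_3> = (1/12)[1*(3)*conj(1) + 3*(3)*conj(1) + 4*(3*exp(-2*I*pi/3))*conj(exp(-2*I*pi/3)) + 4*(3*exp(2*I*pi/3))*conj(exp(2*I*pi/3))]
      = (1/12)[(3) + (9) + (12) + (12)] = 36/12 = 3
  <chi_rho, chi_4> = (1/12)[1*(3)*conj(3) + 3*(3)*conj(-1) + 4*(3*exp(-2*I*pi/3))*conj(0) + 4*(3*exp(2*I*pi/3))*conj(0)]
      = (1/12)[(9) + (-9) + (0) + (0)] = 0/12 = 0
(Exp terms are combined using exp(i*s)*conj(exp(i*t)) = exp(i*(s-t)), and sums of them are collapsed using the identity that for every m > 1 the m distinct m-th roots of unity sum to 0, e.g. 1 + exp(2*I*pi/3) + exp(-2*I*pi/3) = 0.)
Dimension check: dim(rho) = sum (mult * dim) = 0*1 + 0*1 + 3*1 + 0*3 = 3 = chi_rho(e) = 3.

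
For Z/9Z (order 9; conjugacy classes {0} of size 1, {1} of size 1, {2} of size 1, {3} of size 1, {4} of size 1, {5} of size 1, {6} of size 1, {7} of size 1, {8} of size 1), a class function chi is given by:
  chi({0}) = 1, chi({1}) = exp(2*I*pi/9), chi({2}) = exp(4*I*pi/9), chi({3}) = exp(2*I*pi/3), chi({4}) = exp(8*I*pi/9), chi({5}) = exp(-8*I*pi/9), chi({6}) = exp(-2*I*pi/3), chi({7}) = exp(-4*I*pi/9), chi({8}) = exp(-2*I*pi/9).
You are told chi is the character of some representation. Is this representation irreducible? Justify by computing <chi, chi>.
Irreducible: <chi, chi> = 1.

<chi, chi> = (1/|G|) sum_C |C| * |chi(C)|^2 = (1/9)[1*|1|^2 + 1*|exp(2*I*pi/9)|^2 + 1*|exp(4*I*pi/9)|^2 + 1*|exp(2*I*pi/3)|^2 + 1*|exp(8*I*pi/9)|^2 + 1*|exp(-8*I*pi/9)|^2 + 1*|exp(-2*I*pi/3)|^2 + 1*|exp(-4*I*pi/9)|^2 + 1*|exp(-2*I*pi/9)|^2]
  = (1/9)[(1) + (1) + (1) + (1) + (1) + (1) + (1) + (1) + (1)] = 9/9 = 1.
(Exp terms are combined using exp(i*s)*conj(exp(i*t)) = exp(i*(s-t)), and sums of them are collapsed using the identity that for every m > 1 the m distinct m-th roots of unity sum to 0, e.g. 1 + exp(2*I*pi/3) + exp(-2*I*pi/3) = 0.)
A character is irreducible iff <chi, chi> = 1, so this representation is irreducible.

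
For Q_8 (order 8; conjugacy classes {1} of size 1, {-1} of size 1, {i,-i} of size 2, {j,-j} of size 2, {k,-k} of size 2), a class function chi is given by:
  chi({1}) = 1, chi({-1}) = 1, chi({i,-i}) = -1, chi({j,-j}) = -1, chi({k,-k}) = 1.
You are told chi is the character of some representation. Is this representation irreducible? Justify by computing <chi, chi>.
Irreducible: <chi, chi> = 1.

Reasoning: <chi, chi> = (1/|G|) sum_C |C| * |chi(C)|^2 = (1/8)[1*|1|^2 + 1*|1|^2 + 2*|-1|^2 + 2*|-1|^2 + 2*|1|^2]
  = (1/8)[(1) + (1) + (2) + (2) + (2)] = 8/8 = 1.
A character is irreducible iff <chi, chi> = 1, so this representation is irreducible.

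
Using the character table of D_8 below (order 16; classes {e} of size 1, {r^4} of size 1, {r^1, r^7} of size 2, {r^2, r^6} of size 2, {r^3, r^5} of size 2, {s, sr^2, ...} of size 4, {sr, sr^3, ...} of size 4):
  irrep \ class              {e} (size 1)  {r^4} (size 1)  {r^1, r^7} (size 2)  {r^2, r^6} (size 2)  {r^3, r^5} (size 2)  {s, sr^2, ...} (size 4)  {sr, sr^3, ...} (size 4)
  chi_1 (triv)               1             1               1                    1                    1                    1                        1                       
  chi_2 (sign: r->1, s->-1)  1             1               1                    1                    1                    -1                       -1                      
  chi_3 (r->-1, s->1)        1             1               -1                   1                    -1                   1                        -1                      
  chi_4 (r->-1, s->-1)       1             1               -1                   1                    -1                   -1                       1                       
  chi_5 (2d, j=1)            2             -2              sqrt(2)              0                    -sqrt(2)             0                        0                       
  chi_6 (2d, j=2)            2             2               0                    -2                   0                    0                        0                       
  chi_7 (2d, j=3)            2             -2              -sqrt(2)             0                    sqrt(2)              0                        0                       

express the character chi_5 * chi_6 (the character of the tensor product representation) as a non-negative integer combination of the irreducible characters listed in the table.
chi_5 tensor chi_6 = chi_5 + chi_7 (all other irreducibles have multiplicity 0).

The character of a tensor product is the pointwise product (chi_5 * chi_6)(C) = chi_5(C) * chi_6(C):
  {e}: (2)*(2), {r^4}: (-2)*(2), {r^1, r^7}: (sqrt(2))*(0), {r^2, r^6}: (0)*(-2), {r^3, r^5}: (-sqrt(2))*(0), {s, sr^2, ...}: (0)*(0), {sr, sr^3, ...}: (0)*(0)
so (chi_5 * chi_6) takes values
  {e} -> 4, {r^4} -> -4, {r^1, r^7} -> 0, {r^2, r^6} -> 0, {r^3, r^5} -> 0, {s, sr^2, ...} -> 0, {sr, sr^3, ...} -> 0.
Now take the inner product of this character with each irreducible chi from the table, <chi_5*chi_6, chi> = (1/16) sum_C |C| (chi_5*chi_6)(C) conj(chi(C)):
  <chi_5*chi_6, chi_1> = (1/16)[1*(4)*conj(1) + 1*(-4)*conj(1) + 2*(0)*conj(1) + 2*(0)*conj(1) + 2*(0)*conj(1) + 4*(0)*conj(1) + 4*(0)*conj(1)]
      = (1/16)[(4) + (-4) + (0) + (0) + (0) + (0) + (0)] = 0/16 = 0
  <chi_5*chi_6, chi_2> = (1/16)[1*(4)*conj(1) + 1*(-4)*conj(1) + 2*(0)*conj(1) + 2*(0)*conj(1) + 2*(0)*conj(1) + 4*(0)*conj(-1) + 4*(0)*conj(-1)]
      = (1/16)[(4) + (-4) + (0) + (0) + (0) + (0) + (0)] = 0/16 = 0
  <chi_5*chi_6, chi_3> = (1/16)[1*(4)*conj(1) + 1*(-4)*conj(1) + 2*(0)*conj(-1) + 2*(0)*conj(1) + 2*(0)*conj(-1) + 4*(0)*conj(1) + 4*(0)*conj(-1)]
      = (1/16)[(4) + (-4) + (0) + (0) + (0) + (0) + (0)] = 0/16 = 0
  <chi_5*chi_6, chi_4> = (1/16)[1*(4)*conj(1) + 1*(-4)*conj(1) + 2*(0)*conj(-1) + 2*(0)*conj(1) + 2*(0)*conj(-1) + 4*(0)*conj(-1) + 4*(0)*conj(1)]
      = (1/16)[(4) + (-4) + (0) + (0) + (0) + (0) + (0)] = 0/16 = 0
  <chi_5*chi_6, chi_5> = (1/16)[1*(4)*conj(2) + 1*(-4)*conj(-2) + 2*(0)*conj(sqrt(2)) + 2*(0)*conj(0) + 2*(0)*conj(-sqrt(2)) + 4*(0)*conj(0) + 4*(0)*conj(0)]
      = (1/16)[(8) + (8) + (0) + (0) + (0) + (0) + (0)] = 16/16 = 1
  <chi_5*chi_6, chi_6> = (1/16)[1*(4)*conj(2) + 1*(-4)*conj(2) + 2*(0)*conj(0) + 2*(0)*conj(-2) + 2*(0)*conj(0) + 4*(0)*conj(0) + 4*(0)*conj(0)]
      = (1/16)[(8) + (-8) + (0) + (0) + (0) + (0) + (0)] = 0/16 = 0
  <chi_5*chi_6, chi_7> = (1/16)[1*(4)*conj(2) + 1*(-4)*conj(-2) + 2*(0)*conj(-sqrt(2)) + 2*(0)*conj(0) + 2*(0)*conj(sqrt(2)) + 4*(0)*conj(0) + 4*(0)*conj(0)]
      = (1/16)[(8) + (8) + (0) + (0) + (0) + (0) + (0)] = 16/16 = 1
Hence the multiplicities are chi_5: 1, chi_7: 1. Dimension check: dim(chi_5)*dim(chi_6) = 2*2 = 4 and sum (mult * dim) = 1*2 + 1*2 = 4.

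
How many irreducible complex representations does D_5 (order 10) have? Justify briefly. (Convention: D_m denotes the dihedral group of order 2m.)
4

Explanation: The number of irreducible complex representations of a finite group equals its number of conjugacy classes. D_5 has 4 conjugacy classes ((n+3)/2 for n odd), so D_5 (order 10) has exactly 4 irreducible complex representations.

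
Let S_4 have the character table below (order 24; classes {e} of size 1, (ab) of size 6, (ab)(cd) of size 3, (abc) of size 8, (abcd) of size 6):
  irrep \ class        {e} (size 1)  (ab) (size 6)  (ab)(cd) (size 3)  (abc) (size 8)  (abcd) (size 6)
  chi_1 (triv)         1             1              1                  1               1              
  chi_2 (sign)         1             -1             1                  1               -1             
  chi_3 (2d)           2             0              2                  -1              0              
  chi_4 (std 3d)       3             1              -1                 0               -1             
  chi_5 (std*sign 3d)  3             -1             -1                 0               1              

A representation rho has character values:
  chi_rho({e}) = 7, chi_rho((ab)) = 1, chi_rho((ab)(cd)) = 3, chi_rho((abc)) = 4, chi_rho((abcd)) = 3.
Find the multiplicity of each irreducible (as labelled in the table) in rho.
Multiplicities: chi_1: 3, chi_2: 1, chi_3: 0, chi_4: 0, chi_5: 1.

Reasoning: Use <chi_rho, chi> = (1/|G|) sum_C |C| * chi_rho(C) * conj(chi(C)) with |G| = 24 for each irreducible chi in the table:
  <chi_rho, chi_1> = (1/24)[1*(7)*conj(1) + 6*(1)*conj(1) + 3*(3)*conj(1) + 8*(4)*conj(1) + 6*(3)*conj(1)]
      = (1/24)[(7) + (6) + (9) + (32) + (18)] = 72/24 = 3
  <chi_rho, chi_2> = (1/24)[1*(7)*conj(1) + 6*(1)*conj(-1) + 3*(3)*conj(1) + 8*(4)*conj(1) + 6*(3)*conj(-1)]
      = (1/24)[(7) + (-6) + (9) + (32) + (-18)] = 24/24 = 1
  <chi_rho, chi_3> = (1/24)[1*(7)*conj(2) + 6*(1)*conj(0) + 3*(3)*conj(2) + 8*(4)*conj(-1) + 6*(3)*conj(0)]
      = (1/24)[(14) + (0) + (18) + (-32) + (0)] = 0/24 = 0
  <chi_rho, chi_4> = (1/24)[1*(7)*conj(3) + 6*(1)*conj(1) + 3*(3)*conj(-1) + 8*(4)*conj(0) + 6*(3)*conj(-1)]
      = (1/24)[(21) + (6) + (-9) + (0) + (-18)] = 0/24 = 0
  <chi_rho, chi_5> = (1/24)[1*(7)*conj(3) + 6*(1)*conj(-1) + 3*(3)*conj(-1) + 8*(4)*conj(0) + 6*(3)*conj(1)]
      = (1/24)[(21) + (-6) + (-9) + (0) + (18)] = 24/24 = 1
Dimension check: dim(rho) = sum (mult * dim) = 3*1 + 1*1 + 0*2 + 0*3 + 1*3 = 7 = chi_rho(e) = 7.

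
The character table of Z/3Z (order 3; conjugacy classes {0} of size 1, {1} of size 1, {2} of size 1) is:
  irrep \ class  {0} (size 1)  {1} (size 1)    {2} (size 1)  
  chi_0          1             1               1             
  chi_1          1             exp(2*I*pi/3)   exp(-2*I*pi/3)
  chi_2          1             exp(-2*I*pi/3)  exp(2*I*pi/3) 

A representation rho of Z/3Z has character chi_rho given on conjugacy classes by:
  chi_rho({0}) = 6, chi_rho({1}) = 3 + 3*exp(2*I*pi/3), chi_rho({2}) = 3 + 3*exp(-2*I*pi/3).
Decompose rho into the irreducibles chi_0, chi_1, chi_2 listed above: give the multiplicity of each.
Multiplicities: chi_0: 3, chi_1: 3, chi_2: 0.

Argument: Use <chi_rho, chi> = (1/|G|) sum_C |C| * chi_rho(C) * conj(chi(C)) with |G| = 3 for each irreducible chi in the table:
  <chi_rho, chi_0> = (1/3)[1*(6)*conj(1) + 1*(3 + 3*exp(2*I*pi/3))*conj(1) + 1*(3 + 3*exp(-2*I*pi/3))*conj(1)]
      = (1/3)[(6) + (3 + 3*exp(2*I*pi/3)) + (3 + 3*exp(-2*I*pi/3))] = 9/3 = 3
  <chi_rho, chi_1> = (1/3)[1*(6)*conj(1) + 1*(3 + 3*exp(2*I*pi/3))*conj(exp(2*I*pi/3)) + 1*(3 + 3*exp(-2*I*pi/3))*conj(exp(-2*I*pi/3))]
      = (1/3)[(6) + (3 + 3*exp(-2*I*pi/3)) + (3 + 3*exp(2*I*pi/3))] = 9/3 = 3
  <chi_rho, chi_2> = (1/3)[1*(6)*conj(1) + 1*(3 + 3*exp(2*I*pi/3))*conj(exp(-2*I*pi/3)) + 1*(3 + 3*exp(-2*I*pi/3))*conj(exp(2*I*pi/3))]
      = (1/3)[(6) + (-3) + (-3)] = 0/3 = 0
(Exp terms are combined using exp(i*s)*conj(exp(i*t)) = exp(i*(s-t)), and sums of them are collapsed using the identity that for every m > 1 the m distinct m-th roots of unity sum to 0, e.g. 1 + exp(2*I*pi/3) + exp(-2*I*pi/3) = 0.)
Dimension check: dim(rho) = sum (mult * dim) = 3*1 + 3*1 + 0*1 = 6 = chi_rho(e) = 6.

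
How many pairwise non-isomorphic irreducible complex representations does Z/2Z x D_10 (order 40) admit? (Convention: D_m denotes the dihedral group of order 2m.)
16

Solution. The number of irreducible complex representations of a finite group equals its number of conjugacy classes. For a direct product, #classes(G x H) = #classes(G) * #classes(H). Z/2Z has 2 classes (abelian), D_10 has 8 classes, so 2 * 8 = 16, so Z/2Z x D_10 (order 40) has exactly 16 irreducible complex representations.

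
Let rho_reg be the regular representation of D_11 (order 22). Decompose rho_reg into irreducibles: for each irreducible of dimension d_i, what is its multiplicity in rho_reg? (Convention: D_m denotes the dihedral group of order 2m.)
Each irreducible V_i of dimension d_i appears with multiplicity d_i, i.e. rho_reg = (direct sum over all irreducibles V_i) d_i V_i. The irreducible dimensions for D_11 are 1, 1, 2, 2, 2, 2, 2: 2 irreducibles of dimension 1, each with multiplicity 1; 5 irreducibles of dimension 2, each with multiplicity 2. Total dimension 2*1*1 + 5*2*2 = 22 = |G|.

Argument: General theorem: in the regular representation of a finite group G, each irreducible appears with multiplicity equal to its dimension. Check: dim(rho_reg) = sum d_i^2 = 1 + 1 + 4 + 4 + 4 + 4 + 4 = 22 = |G|.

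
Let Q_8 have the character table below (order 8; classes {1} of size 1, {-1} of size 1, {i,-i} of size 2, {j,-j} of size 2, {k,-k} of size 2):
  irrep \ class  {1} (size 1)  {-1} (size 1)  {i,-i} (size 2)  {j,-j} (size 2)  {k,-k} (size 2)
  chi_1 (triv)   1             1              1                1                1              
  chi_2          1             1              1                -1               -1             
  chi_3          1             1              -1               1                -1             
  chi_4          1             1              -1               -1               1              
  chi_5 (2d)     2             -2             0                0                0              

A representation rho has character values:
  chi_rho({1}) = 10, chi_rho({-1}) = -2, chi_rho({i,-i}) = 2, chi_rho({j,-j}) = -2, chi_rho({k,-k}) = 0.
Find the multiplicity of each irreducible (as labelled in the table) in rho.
Multiplicities: chi_1: 1, chi_2: 2, chi_3: 0, chi_4: 1, chi_5: 3.

Reasoning: Use <chi_rho, chi> = (1/|G|) sum_C |C| * chi_rho(C) * conj(chi(C)) with |G| = 8 for each irreducible chi in the table:
  <chi_rho, chi_1> = (1/8)[1*(10)*conj(1) + 1*(-2)*conj(1) + 2*(2)*conj(1) + 2*(-2)*conj(1) + 2*(0)*conj(1)]
      = (1/8)[(10) + (-2) + (4) + (-4) + (0)] = 8/8 = 1
  <chi_rho, chi_2> = (1/8)[1*(10)*conj(1) + 1*(-2)*conj(1) + 2*(2)*conj(1) + 2*(-2)*conj(-1) + 2*(0)*conj(-1)]
      = (1/8)[(10) + (-2) + (4) + (4) + (0)] = 16/8 = 2
  <chi_rho, chi_3> = (1/8)[1*(10)*conj(1) + 1*(-2)*conj(1) + 2*(2)*conj(-1) + 2*(-2)*conj(1) + 2*(0)*conj(-1)]
      = (1/8)[(10) + (-2) + (-4) + (-4) + (0)] = 0/8 = 0
  <chi_rho, chi_4> = (1/8)[1*(10)*conj(1) + 1*(-2)*conj(1) + 2*(2)*conj(-1) + 2*(-2)*conj(-1) + 2*(0)*conj(1)]
      = (1/8)[(10) + (-2) + (-4) + (4) + (0)] = 8/8 = 1
  <chi_rho, chi_5> = (1/8)[1*(10)*conj(2) + 1*(-2)*conj(-2) + 2*(2)*conj(0) + 2*(-2)*conj(0) + 2*(0)*conj(0)]
      = (1/8)[(20) + (4) + (0) + (0) + (0)] = 24/8 = 3
Dimension check: dim(rho) = sum (mult * dim) = 1*1 + 2*1 + 0*1 + 1*1 + 3*2 = 10 = chi_rho(e) = 10.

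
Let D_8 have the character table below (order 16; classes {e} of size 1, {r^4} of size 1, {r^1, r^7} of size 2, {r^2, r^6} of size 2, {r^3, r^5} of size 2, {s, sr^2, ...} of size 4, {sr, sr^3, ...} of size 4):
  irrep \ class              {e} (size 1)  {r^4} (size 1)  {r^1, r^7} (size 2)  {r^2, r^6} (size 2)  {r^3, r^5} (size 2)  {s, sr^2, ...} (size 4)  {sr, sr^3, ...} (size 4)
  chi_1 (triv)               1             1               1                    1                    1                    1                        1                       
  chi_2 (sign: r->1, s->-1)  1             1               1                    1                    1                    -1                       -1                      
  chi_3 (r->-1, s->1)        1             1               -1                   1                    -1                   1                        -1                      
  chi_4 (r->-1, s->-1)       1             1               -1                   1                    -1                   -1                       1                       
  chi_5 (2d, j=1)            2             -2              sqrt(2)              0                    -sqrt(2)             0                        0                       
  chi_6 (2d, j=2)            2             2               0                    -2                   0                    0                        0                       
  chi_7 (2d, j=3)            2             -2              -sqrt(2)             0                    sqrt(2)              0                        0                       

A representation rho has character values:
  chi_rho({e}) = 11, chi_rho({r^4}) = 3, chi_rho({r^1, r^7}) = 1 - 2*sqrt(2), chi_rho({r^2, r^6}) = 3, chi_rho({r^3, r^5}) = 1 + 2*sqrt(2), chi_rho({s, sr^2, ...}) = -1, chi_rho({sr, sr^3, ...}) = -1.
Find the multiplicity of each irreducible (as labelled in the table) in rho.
Multiplicities: chi_1: 1, chi_2: 2, chi_3: 1, chi_4: 1, chi_5: 0, chi_6: 1, chi_7: 2.

Explanation: Use <chi_rho, chi> = (1/|G|) sum_C |C| * chi_rho(C) * conj(chi(C)) with |G| = 16 for each irreducible chi in the table:
  <chi_rho, chi_1> = (1/16)[1*(11)*conj(1) + 1*(3)*conj(1) + 2*(1 - 2*sqrt(2))*conj(1) + 2*(3)*conj(1) + 2*(1 + 2*sqrt(2))*conj(1) + 4*(-1)*conj(1) + 4*(-1)*conj(1)]
      = (1/16)[(11) + (3) + (2 - 4*sqrt(2)) + (6) + (2 + 4*sqrt(2)) + (-4) + (-4)] = 16/16 = 1
  <chi_rho, chi_2> = (1/16)[1*(11)*conj(1) + 1*(3)*conj(1) + 2*(1 - 2*sqrt(2))*conj(1) + 2*(3)*conj(1) + 2*(1 + 2*sqrt(2))*conj(1) + 4*(-1)*conj(-1) + 4*(-1)*conj(-1)]
      = (1/16)[(11) + (3) + (2 - 4*sqrt(2)) + (6) + (2 + 4*sqrt(2)) + (4) + (4)] = 32/16 = 2
  <chi_rho, chi_3> = (1/16)[1*(11)*conj(1) + 1*(3)*conj(1) + 2*(1 - 2*sqrt(2))*conj(-1) + 2*(3)*conj(1) + 2*(1 + 2*sqrt(2))*conj(-1) + 4*(-1)*conj(1) + 4*(-1)*conj(-1)]
      = (1/16)[(11) + (3) + (-2 + 4*sqrt(2)) + (6) + (-4*sqrt(2) - 2) + (-4) + (4)] = 16/16 = 1
  <chi_rho, chi_4> = (1/16)[1*(11)*conj(1) + 1*(3)*conj(1) + 2*(1 - 2*sqrt(2))*conj(-1) + 2*(3)*conj(1) + 2*(1 + 2*sqrt(2))*conj(-1) + 4*(-1)*conj(-1) + 4*(-1)*conj(1)]
      = (1/16)[(11) + (3) + (-2 + 4*sqrt(2)) + (6) + (-4*sqrt(2) - 2) + (4) + (-4)] = 16/16 = 1
  <chi_rho, chi_5> = (1/16)[1*(11)*conj(2) + 1*(3)*conj(-2) + 2*(1 - 2*sqrt(2))*conj(sqrt(2)) + 2*(3)*conj(0) + 2*(1 + 2*sqrt(2))*conj(-sqrt(2)) + 4*(-1)*conj(0) + 4*(-1)*conj(0)]
      = (1/16)[(22) + (-6) + (-8 + 2*sqrt(2)) + (0) + (-8 - 2*sqrt(2)) + (0) + (0)] = 0/16 = 0
  <chi_rho, chi_6> = (1/16)[1*(11)*conj(2) + 1*(3)*conj(2) + 2*(1 - 2*sqrt(2))*conj(0) + 2*(3)*conj(-2) + 2*(1 + 2*sqrt(2))*conj(0) + 4*(-1)*conj(0) + 4*(-1)*conj(0)]
      = (1/16)[(22) + (6) + (0) + (-12) + (0) + (0) + (0)] = 16/16 = 1
  <chi_rho, chi_7> = (1/16)[1*(11)*conj(2) + 1*(3)*conj(-2) + 2*(1 - 2*sqrt(2))*conj(-sqrt(2)) + 2*(3)*conj(0) + 2*(1 + 2*sqrt(2))*conj(sqrt(2)) + 4*(-1)*conj(0) + 4*(-1)*conj(0)]
      = (1/16)[(22) + (-6) + (8 - 2*sqrt(2)) + (0) + (2*sqrt(2) + 8) + (0) + (0)] = 32/16 = 2
Dimension check: dim(rho) = sum (mult * dim) = 1*1 + 2*1 + 1*1 + 1*1 + 0*2 + 1*2 + 2*2 = 11 = chi_rho(e) = 11.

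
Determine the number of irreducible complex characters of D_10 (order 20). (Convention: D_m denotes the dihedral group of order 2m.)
8

Why: The number of irreducible complex representations of a finite group equals its number of conjugacy classes. D_10 has 8 conjugacy classes (n/2 + 3 for n even), so D_10 (order 20) has exactly 8 irreducible complex representations.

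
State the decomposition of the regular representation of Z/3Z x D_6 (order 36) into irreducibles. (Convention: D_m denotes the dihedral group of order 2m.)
Each irreducible V_i of dimension d_i appears with multiplicity d_i, i.e. rho_reg = (direct sum over all irreducibles V_i) d_i V_i. The irreducible dimensions for Z/3Z x D_6 are 1, 1, 1, 1, 1, 1, 1, 1, 1, 1, 1, 1, 2, 2, 2, 2, 2, 2: 12 irreducibles of dimension 1, each with multiplicity 1; 6 irreducibles of dimension 2, each with multiplicity 2. Total dimension 12*1*1 + 6*2*2 = 36 = |G|.

Argument: General theorem: in the regular representation of a finite group G, each irreducible appears with multiplicity equal to its dimension. Check: dim(rho_reg) = sum d_i^2 = 1 + 1 + 1 + 1 + 1 + 1 + 1 + 1 + 1 + 1 + 1 + 1 + 4 + 4 + 4 + 4 + 4 + 4 = 36 = |G|.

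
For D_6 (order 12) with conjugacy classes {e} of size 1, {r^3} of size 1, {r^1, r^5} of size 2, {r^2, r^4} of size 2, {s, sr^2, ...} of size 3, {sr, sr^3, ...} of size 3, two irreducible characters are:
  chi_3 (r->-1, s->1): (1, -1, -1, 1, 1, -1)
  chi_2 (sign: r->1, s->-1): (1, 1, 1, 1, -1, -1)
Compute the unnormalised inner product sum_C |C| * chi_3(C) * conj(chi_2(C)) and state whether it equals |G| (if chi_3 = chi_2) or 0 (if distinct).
Sum = 0; so <chi_3, chi_2> = 0 (distinct irreducibles are orthogonal).

Argument: Compute term by term over conjugacy classes (|C| * chi_3(C) * conj(chi_2(C))):
  1*(1)*conj(1) + 1*(-1)*conj(1) + 2*(-1)*conj(1) + 2*(1)*conj(1) + 3*(1)*conj(-1) + 3*(-1)*conj(-1)
  = (1) + (-1) + (-2) + (2) + (-3) + (3)
  = 0.
Dividing by |G| = 12 gives 0/12 = 0, matching the row-orthogonality relation <chi_3, chi_2> = [chi_3 = chi_2].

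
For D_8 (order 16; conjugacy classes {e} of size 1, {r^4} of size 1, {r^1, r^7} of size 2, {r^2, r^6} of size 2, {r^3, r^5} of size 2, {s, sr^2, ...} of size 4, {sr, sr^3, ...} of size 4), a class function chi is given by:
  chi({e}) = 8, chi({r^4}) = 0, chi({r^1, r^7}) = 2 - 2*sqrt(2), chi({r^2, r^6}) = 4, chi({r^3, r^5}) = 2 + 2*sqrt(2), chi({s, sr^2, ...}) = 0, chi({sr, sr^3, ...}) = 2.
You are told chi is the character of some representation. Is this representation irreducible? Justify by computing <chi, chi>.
Not irreducible (reducible): <chi, chi> = 10 > 1.

Argument: <chi, chi> = (1/|G|) sum_C |C| * |chi(C)|^2 = (1/16)[1*|8|^2 + 1*|0|^2 + 2*|2 - 2*sqrt(2)|^2 + 2*|4|^2 + 2*|2 + 2*sqrt(2)|^2 + 4*|0|^2 + 4*|2|^2]
  = (1/16)[(64) + (0) + (24 - 16*sqrt(2)) + (32) + (16*sqrt(2) + 24) + (0) + (16)] = 160/16 = 10.
A character is irreducible iff <chi, chi> = 1, so this representation is reducible.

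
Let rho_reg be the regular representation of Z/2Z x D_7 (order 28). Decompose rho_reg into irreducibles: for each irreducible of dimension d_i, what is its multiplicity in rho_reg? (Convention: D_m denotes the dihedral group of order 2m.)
Each irreducible V_i of dimension d_i appears with multiplicity d_i, i.e. rho_reg = (direct sum over all irreducibles V_i) d_i V_i. The irreducible dimensions for Z/2Z x D_7 are 1, 1, 1, 1, 2, 2, 2, 2, 2, 2: 4 irreducibles of dimension 1, each with multiplicity 1; 6 irreducibles of dimension 2, each with multiplicity 2. Total dimension 4*1*1 + 6*2*2 = 28 = |G|.

Details: General theorem: in the regular representation of a finite group G, each irreducible appears with multiplicity equal to its dimension. Check: dim(rho_reg) = sum d_i^2 = 1 + 1 + 1 + 1 + 4 + 4 + 4 + 4 + 4 + 4 = 28 = |G|.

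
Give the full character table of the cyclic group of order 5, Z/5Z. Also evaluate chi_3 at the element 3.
Character table of Z/5Z (irreps indexed chi_0,...,chi_4 with chi_k(m) = zeta_5^(k*m), zeta_5 = exp(2*pi*i/5)):
  irrep \ class  {0} (size 1)  {1} (size 1)    {2} (size 1)    {3} (size 1)    {4} (size 1)  
  chi_0          1             1               1               1               1             
  chi_1          1             exp(2*I*pi/5)   exp(4*I*pi/5)   exp(-4*I*pi/5)  exp(-2*I*pi/5)
  chi_2          1             exp(4*I*pi/5)   exp(-2*I*pi/5)  exp(2*I*pi/5)   exp(-4*I*pi/5)
  chi_3          1             exp(-4*I*pi/5)  exp(2*I*pi/5)   exp(-2*I*pi/5)  exp(4*I*pi/5) 
  chi_4          1             exp(-2*I*pi/5)  exp(-4*I*pi/5)  exp(4*I*pi/5)   exp(2*I*pi/5) 

Spot check: chi_3(3) = zeta_5^(3*3) = zeta_5^9 = exp(-2*I*pi/5).

Why: Z/5Z is abelian, so all 5 irreducible complex representations are 1-dimensional. They are given by chi_k(m) = zeta_5^(k*m) for k = 0,...,4. Row orthogonality: sum_m chi_k(m) conj(chi_l(m)) = 5 * [k = l].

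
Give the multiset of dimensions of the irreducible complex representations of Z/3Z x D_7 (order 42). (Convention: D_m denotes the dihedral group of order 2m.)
Dimensions: 1, 1, 1, 1, 1, 1, 2, 2, 2, 2, 2, 2, 2, 2, 2

Working: There are 15 irreducibles (= number of conjugacy classes). Their dimensions d_i satisfy sum d_i^2 = |G| = 42: 1 + 1 + 1 + 1 + 1 + 1 + 4 + 4 + 4 + 4 + 4 + 4 + 4 + 4 + 4 = 42. (For the product with Z/3Z: each of the 3 1-dim characters of Z/3Z tensors with each irrep of D_7, giving 3 copies of each D_7-dimension.)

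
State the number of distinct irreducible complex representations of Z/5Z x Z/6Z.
30

Derivation: The number of irreducible complex representations of a finite group equals its number of conjugacy classes. Z/5Z x Z/6Z is abelian of order 30, so every element is its own conjugacy class: 30 classes, so Z/5Z x Z/6Z (order 30) has exactly 30 irreducible complex representations.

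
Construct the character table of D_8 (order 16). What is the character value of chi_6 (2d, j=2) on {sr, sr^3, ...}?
Conjugacy classes: {e} of size 1, {r^4} of size 1, {r^1, r^7} of size 2, {r^2, r^6} of size 2, {r^3, r^5} of size 2, {s, sr^2, ...} of size 4, {sr, sr^3, ...} of size 4.
Character table:
  irrep \ class              {e} (size 1)  {r^4} (size 1)  {r^1, r^7} (size 2)  {r^2, r^6} (size 2)  {r^3, r^5} (size 2)  {s, sr^2, ...} (size 4)  {sr, sr^3, ...} (size 4)
  chi_1 (triv)               1             1               1                    1                    1                    1                        1                       
  chi_2 (sign: r->1, s->-1)  1             1               1                    1                    1                    -1                       -1                      
  chi_3 (r->-1, s->1)        1             1               -1                   1                    -1                   1                        -1                      
  chi_4 (r->-1, s->-1)       1             1               -1                   1                    -1                   -1                       1                       
  chi_5 (2d, j=1)            2             -2              sqrt(2)              0                    -sqrt(2)             0                        0                       
  chi_6 (2d, j=2)            2             2               0                    -2                   0                    0                        0                       
  chi_7 (2d, j=3)            2             -2              -sqrt(2)             0                    sqrt(2)              0                        0                       

Spot check: chi_6 (2d, j=2) on {sr, sr^3, ...} = 0.

Argument: D_8 has order 2*8 = 16 with 7 conjugacy classes, hence 7 irreducibles. Sum of squared dims 1 + 1 + 1 + 1 + 4 + 4 + 4 = 16 = |G|. Linear characters come from the abelianisation; the 2-dimensional irreps have character r^k -> 2*cos(2*pi*j*k/8), reflections -> 0.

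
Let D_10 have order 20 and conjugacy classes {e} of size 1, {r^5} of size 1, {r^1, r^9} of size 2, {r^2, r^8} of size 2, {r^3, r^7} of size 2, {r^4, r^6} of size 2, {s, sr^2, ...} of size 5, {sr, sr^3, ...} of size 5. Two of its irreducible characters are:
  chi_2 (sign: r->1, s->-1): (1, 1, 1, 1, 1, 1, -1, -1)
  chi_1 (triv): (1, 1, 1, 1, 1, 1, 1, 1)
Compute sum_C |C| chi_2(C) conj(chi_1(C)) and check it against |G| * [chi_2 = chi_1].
Sum = 0; so <chi_2, chi_1> = 0 (distinct irreducibles are orthogonal).

Proof sketch: Compute term by term over conjugacy classes (|C| * chi_2(C) * conj(chi_1(C))):
  1*(1)*conj(1) + 1*(1)*conj(1) + 2*(1)*conj(1) + 2*(1)*conj(1) + 2*(1)*conj(1) + 2*(1)*conj(1) + 5*(-1)*conj(1) + 5*(-1)*conj(1)
  = (1) + (1) + (2) + (2) + (2) + (2) + (-5) + (-5)
  = 0.
Dividing by |G| = 20 gives 0/20 = 0, matching the row-orthogonality relation <chi_2, chi_1> = [chi_2 = chi_1].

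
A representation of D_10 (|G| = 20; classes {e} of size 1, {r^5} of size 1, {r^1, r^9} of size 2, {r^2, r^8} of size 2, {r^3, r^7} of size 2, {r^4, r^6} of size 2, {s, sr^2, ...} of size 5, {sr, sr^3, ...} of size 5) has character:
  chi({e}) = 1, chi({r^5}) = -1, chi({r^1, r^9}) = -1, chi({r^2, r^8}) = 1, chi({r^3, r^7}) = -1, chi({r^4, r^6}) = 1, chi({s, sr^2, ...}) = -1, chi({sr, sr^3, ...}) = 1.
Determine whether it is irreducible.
Irreducible: <chi, chi> = 1.

Argument: <chi, chi> = (1/|G|) sum_C |C| * |chi(C)|^2 = (1/20)[1*|1|^2 + 1*|-1|^2 + 2*|-1|^2 + 2*|1|^2 + 2*|-1|^2 + 2*|1|^2 + 5*|-1|^2 + 5*|1|^2]
  = (1/20)[(1) + (1) + (2) + (2) + (2) + (2) + (5) + (5)] = 20/20 = 1.
A character is irreducible iff <chi, chi> = 1, so this representation is irreducible.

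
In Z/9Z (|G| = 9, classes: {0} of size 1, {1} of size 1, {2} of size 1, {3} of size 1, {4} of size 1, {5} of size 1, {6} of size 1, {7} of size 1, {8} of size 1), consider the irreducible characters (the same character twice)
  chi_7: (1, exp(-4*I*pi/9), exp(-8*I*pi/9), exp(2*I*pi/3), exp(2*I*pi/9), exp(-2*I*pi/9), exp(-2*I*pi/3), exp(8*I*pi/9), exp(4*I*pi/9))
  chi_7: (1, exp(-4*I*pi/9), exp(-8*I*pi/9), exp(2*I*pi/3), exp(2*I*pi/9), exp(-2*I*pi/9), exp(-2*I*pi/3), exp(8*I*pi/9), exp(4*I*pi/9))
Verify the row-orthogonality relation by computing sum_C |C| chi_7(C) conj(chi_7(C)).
Sum = 9 = |G| = 9; so <chi_7, chi_7> = 1 (norm-1 confirms irreducibility).

Justification: Compute term by term over conjugacy classes (|C| * chi_7(C) * conj(chi_7(C))):
  1*(1)*conj(1) + 1*(exp(-4*I*pi/9))*conj(exp(-4*I*pi/9)) + 1*(exp(-8*I*pi/9))*conj(exp(-8*I*pi/9)) + 1*(exp(2*I*pi/3))*conj(exp(2*I*pi/3)) + 1*(exp(2*I*pi/9))*conj(exp(2*I*pi/9)) + 1*(exp(-2*I*pi/9))*conj(exp(-2*I*pi/9)) + 1*(exp(-2*I*pi/3))*conj(exp(-2*I*pi/3)) + 1*(exp(8*I*pi/9))*conj(exp(8*I*pi/9)) + 1*(exp(4*I*pi/9))*conj(exp(4*I*pi/9))
  = (1) + (1) + (1) + (1) + (1) + (1) + (1) + (1) + (1)
  = 9.
(Exp terms are combined using exp(i*s)*conj(exp(i*t)) = exp(i*(s-t)), and sums of them are collapsed using the identity that for every m > 1 the m distinct m-th roots of unity sum to 0, e.g. 1 + exp(2*I*pi/3) + exp(-2*I*pi/3) = 0.)
Dividing by |G| = 9 gives 9/9 = 1, matching the row-orthogonality relation <chi_7, chi_7> = [chi_7 = chi_7].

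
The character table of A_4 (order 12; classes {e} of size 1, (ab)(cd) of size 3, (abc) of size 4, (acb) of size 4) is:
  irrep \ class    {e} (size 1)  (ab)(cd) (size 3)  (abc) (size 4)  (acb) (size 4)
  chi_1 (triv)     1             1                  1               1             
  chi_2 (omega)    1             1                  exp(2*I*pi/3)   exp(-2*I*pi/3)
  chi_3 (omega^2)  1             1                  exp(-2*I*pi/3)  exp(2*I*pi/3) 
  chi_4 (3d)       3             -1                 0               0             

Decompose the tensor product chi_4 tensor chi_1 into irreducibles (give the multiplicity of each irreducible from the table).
chi_4 tensor chi_1 = chi_4 (all other irreducibles have multiplicity 0).

Working: The character of a tensor product is the pointwise product (chi_4 * chi_1)(C) = chi_4(C) * chi_1(C):
  {e}: (3)*(1), (ab)(cd): (-1)*(1), (abc): (0)*(1), (acb): (0)*(1)
so (chi_4 * chi_1) takes values
  {e} -> 3, (ab)(cd) -> -1, (abc) -> 0, (acb) -> 0.
Now take the inner product of this character with each irreducible chi from the table, <chi_4*chi_1, chi> = (1/12) sum_C |C| (chi_4*chi_1)(C) conj(chi(C)):
  <chi_4*chi_1, chi_1> = (1/12)[1*(3)*conj(1) + 3*(-1)*conj(1) + 4*(0)*conj(1) + 4*(0)*conj(1)]
      = (1/12)[(3) + (-3) + (0) + (0)] = 0/12 = 0
  <chi_4*chi_1, chi_2> = (1/12)[1*(3)*conj(1) + 3*(-1)*conj(1) + 4*(0)*conj(exp(2*I*pi/3)) + 4*(0)*conj(exp(-2*I*pi/3))]
      = (1/12)[(3) + (-3) + (0) + (0)] = 0/12 = 0
  <chi_4*chi_1, chi_3> = (1/12)[1*(3)*conj(1) + 3*(-1)*conj(1) + 4*(0)*conj(exp(-2*I*pi/3)) + 4*(0)*conj(exp(2*I*pi/3))]
      = (1/12)[(3) + (-3) + (0) + (0)] = 0/12 = 0
  <chi_4*chi_1, chi_4> = (1/12)[1*(3)*conj(3) + 3*(-1)*conj(-1) + 4*(0)*conj(0) + 4*(0)*conj(0)]
      = (1/12)[(9) + (3) + (0) + (0)] = 12/12 = 1
(Exp terms are combined using exp(i*s)*conj(exp(i*t)) = exp(i*(s-t)), and sums of them are collapsed using the identity that for every m > 1 the m distinct m-th roots of unity sum to 0, e.g. 1 + exp(2*I*pi/3) + exp(-2*I*pi/3) = 0.)
Hence the multiplicities are chi_4: 1. Dimension check: dim(chi_4)*dim(chi_1) = 3*1 = 3 and sum (mult * dim) = 1*3 = 3.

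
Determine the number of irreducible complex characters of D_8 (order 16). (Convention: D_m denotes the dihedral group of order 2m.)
7

Proof sketch: The number of irreducible complex representations of a finite group equals its number of conjugacy classes. D_8 has 7 conjugacy classes (n/2 + 3 for n even), so D_8 (order 16) has exactly 7 irreducible complex representations.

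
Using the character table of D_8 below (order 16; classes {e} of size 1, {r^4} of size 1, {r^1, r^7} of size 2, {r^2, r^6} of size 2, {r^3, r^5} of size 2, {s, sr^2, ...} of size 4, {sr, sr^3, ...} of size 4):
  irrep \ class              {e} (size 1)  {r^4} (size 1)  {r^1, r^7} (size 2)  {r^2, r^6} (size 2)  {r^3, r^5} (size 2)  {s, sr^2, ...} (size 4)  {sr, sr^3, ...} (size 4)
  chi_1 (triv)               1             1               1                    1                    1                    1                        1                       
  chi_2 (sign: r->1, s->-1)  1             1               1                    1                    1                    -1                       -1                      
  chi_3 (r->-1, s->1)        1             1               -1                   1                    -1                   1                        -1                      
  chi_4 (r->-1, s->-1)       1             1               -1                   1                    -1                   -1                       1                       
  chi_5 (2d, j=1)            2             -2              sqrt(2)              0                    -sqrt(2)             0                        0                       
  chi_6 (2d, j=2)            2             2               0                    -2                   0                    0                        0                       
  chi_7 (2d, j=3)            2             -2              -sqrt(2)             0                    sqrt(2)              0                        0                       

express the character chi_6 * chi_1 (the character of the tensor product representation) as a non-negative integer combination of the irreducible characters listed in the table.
chi_6 tensor chi_1 = chi_6 (all other irreducibles have multiplicity 0).

Derivation: The character of a tensor product is the pointwise product (chi_6 * chi_1)(C) = chi_6(C) * chi_1(C):
  {e}: (2)*(1), {r^4}: (2)*(1), {r^1, r^7}: (0)*(1), {r^2, r^6}: (-2)*(1), {r^3, r^5}: (0)*(1), {s, sr^2, ...}: (0)*(1), {sr, sr^3, ...}: (0)*(1)
so (chi_6 * chi_1) takes values
  {e} -> 2, {r^4} -> 2, {r^1, r^7} -> 0, {r^2, r^6} -> -2, {r^3, r^5} -> 0, {s, sr^2, ...} -> 0, {sr, sr^3, ...} -> 0.
Now take the inner product of this character with each irreducible chi from the table, <chi_6*chi_1, chi> = (1/16) sum_C |C| (chi_6*chi_1)(C) conj(chi(C)):
  <chi_6*chi_1, chi_1> = (1/16)[1*(2)*conj(1) + 1*(2)*conj(1) + 2*(0)*conj(1) + 2*(-2)*conj(1) + 2*(0)*conj(1) + 4*(0)*conj(1) + 4*(0)*conj(1)]
      = (1/16)[(2) + (2) + (0) + (-4) + (0) + (0) + (0)] = 0/16 = 0
  <chi_6*chi_1, chi_2> = (1/16)[1*(2)*conj(1) + 1*(2)*conj(1) + 2*(0)*conj(1) + 2*(-2)*conj(1) + 2*(0)*conj(1) + 4*(0)*conj(-1) + 4*(0)*conj(-1)]
      = (1/16)[(2) + (2) + (0) + (-4) + (0) + (0) + (0)] = 0/16 = 0
  <chi_6*chi_1, chi_3> = (1/16)[1*(2)*conj(1) + 1*(2)*conj(1) + 2*(0)*conj(-1) + 2*(-2)*conj(1) + 2*(0)*conj(-1) + 4*(0)*conj(1) + 4*(0)*conj(-1)]
      = (1/16)[(2) + (2) + (0) + (-4) + (0) + (0) + (0)] = 0/16 = 0
  <chi_6*chi_1, chi_4> = (1/16)[1*(2)*conj(1) + 1*(2)*conj(1) + 2*(0)*conj(-1) + 2*(-2)*conj(1) + 2*(0)*conj(-1) + 4*(0)*conj(-1) + 4*(0)*conj(1)]
      = (1/16)[(2) + (2) + (0) + (-4) + (0) + (0) + (0)] = 0/16 = 0
  <chi_6*chi_1, chi_5> = (1/16)[1*(2)*conj(2) + 1*(2)*conj(-2) + 2*(0)*conj(sqrt(2)) + 2*(-2)*conj(0) + 2*(0)*conj(-sqrt(2)) + 4*(0)*conj(0) + 4*(0)*conj(0)]
      = (1/16)[(4) + (-4) + (0) + (0) + (0) + (0) + (0)] = 0/16 = 0
  <chi_6*chi_1, chi_6> = (1/16)[1*(2)*conj(2) + 1*(2)*conj(2) + 2*(0)*conj(0) + 2*(-2)*conj(-2) + 2*(0)*conj(0) + 4*(0)*conj(0) + 4*(0)*conj(0)]
      = (1/16)[(4) + (4) + (0) + (8) + (0) + (0) + (0)] = 16/16 = 1
  <chi_6*chi_1, chi_7> = (1/16)[1*(2)*conj(2) + 1*(2)*conj(-2) + 2*(0)*conj(-sqrt(2)) + 2*(-2)*conj(0) + 2*(0)*conj(sqrt(2)) + 4*(0)*conj(0) + 4*(0)*conj(0)]
      = (1/16)[(4) + (-4) + (0) + (0) + (0) + (0) + (0)] = 0/16 = 0
Hence the multiplicities are chi_6: 1. Dimension check: dim(chi_6)*dim(chi_1) = 2*1 = 2 and sum (mult * dim) = 1*2 = 2.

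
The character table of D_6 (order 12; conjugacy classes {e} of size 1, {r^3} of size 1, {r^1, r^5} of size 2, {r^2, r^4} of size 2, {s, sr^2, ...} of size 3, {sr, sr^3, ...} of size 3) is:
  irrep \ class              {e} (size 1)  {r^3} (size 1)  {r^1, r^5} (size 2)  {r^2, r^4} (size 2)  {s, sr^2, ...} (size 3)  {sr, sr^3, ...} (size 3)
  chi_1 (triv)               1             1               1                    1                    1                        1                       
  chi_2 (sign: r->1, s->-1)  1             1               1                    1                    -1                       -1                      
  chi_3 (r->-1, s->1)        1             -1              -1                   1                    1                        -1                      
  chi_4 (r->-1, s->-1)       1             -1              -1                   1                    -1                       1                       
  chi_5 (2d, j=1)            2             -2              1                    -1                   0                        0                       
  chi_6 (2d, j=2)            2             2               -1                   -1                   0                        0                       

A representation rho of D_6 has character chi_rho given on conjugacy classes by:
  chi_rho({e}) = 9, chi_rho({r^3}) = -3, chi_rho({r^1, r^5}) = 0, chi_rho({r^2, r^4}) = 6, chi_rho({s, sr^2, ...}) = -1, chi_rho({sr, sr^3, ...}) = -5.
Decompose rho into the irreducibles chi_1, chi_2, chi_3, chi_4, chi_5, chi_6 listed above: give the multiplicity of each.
Multiplicities: chi_1: 0, chi_2: 3, chi_3: 3, chi_4: 1, chi_5: 1, chi_6: 0.

Explanation: Use <chi_rho, chi> = (1/|G|) sum_C |C| * chi_rho(C) * conj(chi(C)) with |G| = 12 for each irreducible chi in the table:
  <chi_rho, chi_1> = (1/12)[1*(9)*conj(1) + 1*(-3)*conj(1) + 2*(0)*conj(1) + 2*(6)*conj(1) + 3*(-1)*conj(1) + 3*(-5)*conj(1)]
      = (1/12)[(9) + (-3) + (0) + (12) + (-3) + (-15)] = 0/12 = 0
  <chi_rho, chi_2> = (1/12)[1*(9)*conj(1) + 1*(-3)*conj(1) + 2*(0)*conj(1) + 2*(6)*conj(1) + 3*(-1)*conj(-1) + 3*(-5)*conj(-1)]
      = (1/12)[(9) + (-3) + (0) + (12) + (3) + (15)] = 36/12 = 3
  <chi_rho, chi_3> = (1/12)[1*(9)*conj(1) + 1*(-3)*conj(-1) + 2*(0)*conj(-1) + 2*(6)*conj(1) + 3*(-1)*conj(1) + 3*(-5)*conj(-1)]
      = (1/12)[(9) + (3) + (0) + (12) + (-3) + (15)] = 36/12 = 3
  <chi_rho, chi_4> = (1/12)[1*(9)*conj(1) + 1*(-3)*conj(-1) + 2*(0)*conj(-1) + 2*(6)*conj(1) + 3*(-1)*conj(-1) + 3*(-5)*conj(1)]
      = (1/12)[(9) + (3) + (0) + (12) + (3) + (-15)] = 12/12 = 1
  <chi_rho, chi_5> = (1/12)[1*(9)*conj(2) + 1*(-3)*conj(-2) + 2*(0)*conj(1) + 2*(6)*conj(-1) + 3*(-1)*conj(0) + 3*(-5)*conj(0)]
      = (1/12)[(18) + (6) + (0) + (-12) + (0) + (0)] = 12/12 = 1
  <chi_rho, chi_6> = (1/12)[1*(9)*conj(2) + 1*(-3)*conj(2) + 2*(0)*conj(-1) + 2*(6)*conj(-1) + 3*(-1)*conj(0) + 3*(-5)*conj(0)]
      = (1/12)[(18) + (-6) + (0) + (-12) + (0) + (0)] = 0/12 = 0
Dimension check: dim(rho) = sum (mult * dim) = 0*1 + 3*1 + 3*1 + 1*1 + 1*2 + 0*2 = 9 = chi_rho(e) = 9.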